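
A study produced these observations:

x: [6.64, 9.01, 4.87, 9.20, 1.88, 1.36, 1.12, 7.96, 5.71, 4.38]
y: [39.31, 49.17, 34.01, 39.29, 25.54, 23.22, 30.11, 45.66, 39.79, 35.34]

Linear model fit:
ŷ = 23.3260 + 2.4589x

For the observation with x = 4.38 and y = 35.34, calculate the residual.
Residual = 1.2440

The residual is the difference between the actual value and the predicted value:

Residual = y - ŷ

Step 1: Calculate predicted value
ŷ = 23.3260 + 2.4589 × 4.38
ŷ = 34.0960

Step 2: Calculate residual
Residual = 35.34 - 34.0960
Residual = 1.2440

Interpretation: the model underestimates the actual value by 1.2440 at this point (positive residual → observation lies above the fitted line).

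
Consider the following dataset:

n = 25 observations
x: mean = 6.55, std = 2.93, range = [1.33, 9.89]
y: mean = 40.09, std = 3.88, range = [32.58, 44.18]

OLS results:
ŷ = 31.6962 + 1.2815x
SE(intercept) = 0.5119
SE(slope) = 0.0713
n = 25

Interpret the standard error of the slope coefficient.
SE(slope) = 0.0713 measures the uncertainty in the estimated slope. The coefficient is estimated precisely (SE/|β̂₁| = 5.6%).

SE(β̂₁) = 0.0713 says: if we drew many samples of n = 25 from the same population and refit each time, the fitted slopes would scatter with a standard deviation of roughly 0.0713 around the true β₁.

Relative precision:
- SE / |β̂₁| = 0.0713 / 1.2815 = 5.6%
- Rule of thumb (under 20%: precise; 20% to under 50%: moderately precise; 50% or more: imprecise) → precise

Rough 95% range (±2 SE): 1.2815 ± 0.1426 → (1.1389, 1.4241).

What drives SE(β̂₁): larger n (here n = 25) → smaller SE; more residual scatter → larger SE.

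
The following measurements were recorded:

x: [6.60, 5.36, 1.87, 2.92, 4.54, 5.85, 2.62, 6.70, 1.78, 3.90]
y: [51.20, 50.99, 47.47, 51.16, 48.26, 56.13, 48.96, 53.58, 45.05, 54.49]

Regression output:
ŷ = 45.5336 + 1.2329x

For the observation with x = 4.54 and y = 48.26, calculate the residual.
Residual = -2.8710

The residual is the difference between the actual value and the predicted value:

Residual = y - ŷ

Step 1: Calculate predicted value
ŷ = 45.5336 + 1.2329 × 4.54
ŷ = 51.1310

Step 2: Calculate residual
Residual = 48.26 - 51.1310
Residual = -2.8710

The residual is negative, so the observed y = 48.26 sits below the regression line (the line overestimates it by 2.8710).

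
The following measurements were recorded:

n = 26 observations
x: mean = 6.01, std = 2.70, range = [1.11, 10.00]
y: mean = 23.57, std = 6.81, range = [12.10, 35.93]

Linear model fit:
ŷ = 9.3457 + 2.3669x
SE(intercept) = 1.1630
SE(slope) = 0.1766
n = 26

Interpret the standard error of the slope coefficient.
SE(β̂₁) = 0.1766 is the estimated standard deviation of the slope estimate across repeated samples; relative to β̂₁ = 2.3669 that is 7.5%, a precise estimate.

SE(β̂₁) = 0.1766 says: if we drew many samples of n = 26 from the same population and refit each time, the fitted slopes would scatter with a standard deviation of roughly 0.1766 around the true β₁.

Relative precision:
- SE / |β̂₁| = 0.1766 / 2.3669 = 7.5%
- Rule of thumb (under 20%: precise; 20% to under 50%: moderately precise; 50% or more: imprecise) → precise

Rough 95% range (±2 SE): 2.3669 ± 0.3532 → (2.0137, 2.7201).

What drives SE(β̂₁): larger n (here n = 26) → smaller SE.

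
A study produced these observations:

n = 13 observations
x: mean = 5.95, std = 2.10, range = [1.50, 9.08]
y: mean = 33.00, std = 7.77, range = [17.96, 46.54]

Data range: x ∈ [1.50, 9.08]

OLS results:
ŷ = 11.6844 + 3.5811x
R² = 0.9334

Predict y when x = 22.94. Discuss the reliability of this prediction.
ŷ = 93.8348, but this is extrapolation (above the data range [1.50, 9.08]) and may be unreliable.

Prediction calculation:
ŷ = 11.6844 + 3.5811 × 22.94
ŷ = 93.8348

Reliability:
- Data range: x ∈ [1.50, 9.08]
- Prediction point: x = 22.94 is 13.86 units above the observed range → this is EXTRAPOLATION, not interpolation

Why that matters here:
- The linear relationship may not hold outside the observed range
- Real relationships often flatten, saturate, or turn nonlinear at extremes

The R² = 0.9334 only validates the fit within [1.50, 9.08]; treat ŷ = 93.8348 with caution.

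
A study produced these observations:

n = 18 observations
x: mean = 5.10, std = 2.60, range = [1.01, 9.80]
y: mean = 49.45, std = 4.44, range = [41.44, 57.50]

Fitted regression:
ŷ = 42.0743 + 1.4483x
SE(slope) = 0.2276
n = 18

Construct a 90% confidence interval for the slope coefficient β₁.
The 90% CI for β₁ is (1.0509, 1.8457)

Confidence interval for the slope:

The 90% CI for β₁ is: β̂₁ ± t*(α/2, n-2) × SE(β̂₁)

Step 1: Find critical t-value
- Confidence level = 0.9
- Degrees of freedom = n - 2 = 18 - 2 = 16
- t*(α/2, 16) = 1.7459

Step 2: Calculate margin of error
Margin = 1.7459 × 0.2276 = 0.3974

Step 3: Construct interval
CI = 1.4483 ± 0.3974
CI = (1.0509, 1.8457)

Interpretation: each one-unit increase in x is associated with a change in mean y of between 1.0509 and 1.8457, with 90% confidence.
Since 0 is outside the interval, a two-sided test at α = 0.10 would reject H₀: β₁ = 0.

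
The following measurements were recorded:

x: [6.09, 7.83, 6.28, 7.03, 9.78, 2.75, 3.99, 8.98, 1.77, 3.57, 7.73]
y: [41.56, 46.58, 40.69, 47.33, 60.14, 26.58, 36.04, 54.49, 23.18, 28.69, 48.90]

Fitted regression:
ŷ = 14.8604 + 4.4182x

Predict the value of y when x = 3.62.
ŷ = 30.8543

x = 3.62 lies inside the observed range [1.77, 9.78], so the fitted equation applies directly:

ŷ = 14.8604 + 4.4182 × 3.62
ŷ = 14.8604 + 15.9939
ŷ = 30.8543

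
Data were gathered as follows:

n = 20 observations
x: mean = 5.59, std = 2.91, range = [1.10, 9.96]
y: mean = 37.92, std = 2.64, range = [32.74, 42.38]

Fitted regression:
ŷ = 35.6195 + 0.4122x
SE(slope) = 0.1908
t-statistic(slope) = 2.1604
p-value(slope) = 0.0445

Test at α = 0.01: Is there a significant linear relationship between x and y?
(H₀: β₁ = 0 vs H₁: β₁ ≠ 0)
p-value = 0.0445 ≥ α = 0.01, so we fail to reject H₀. The relationship is not significant.

Hypothesis test for the slope coefficient:

H₀: β₁ = 0 (no linear relationship)
H₁: β₁ ≠ 0 (linear relationship exists)

Test statistic: t = β̂₁ / SE(β̂₁) = 0.4122 / 0.1908 = 2.1604

With df = 18, the two-sided p-value for |t| = 2.1604 is 0.0445.

Decision rule: reject H₀ if p-value < α.
p-value = 0.0445 ≥ α = 0.01 → fail to reject H₀.

Conclusion: the linear association between x and y is not significant at the 1% level.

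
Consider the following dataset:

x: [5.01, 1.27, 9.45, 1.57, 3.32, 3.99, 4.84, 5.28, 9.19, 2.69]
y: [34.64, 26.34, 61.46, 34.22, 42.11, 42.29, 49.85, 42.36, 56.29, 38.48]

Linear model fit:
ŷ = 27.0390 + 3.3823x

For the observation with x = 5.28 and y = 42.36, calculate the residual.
Residual = -2.5375

The residual is the difference between the actual value and the predicted value:

Residual = y - ŷ

Step 1: Calculate predicted value
ŷ = 27.0390 + 3.3823 × 5.28
ŷ = 44.8975

Step 2: Calculate residual
Residual = 42.36 - 44.8975
Residual = -2.5375

Interpretation: the model overestimates the actual value by 2.5375 at this point (negative residual → observation lies below the fitted line).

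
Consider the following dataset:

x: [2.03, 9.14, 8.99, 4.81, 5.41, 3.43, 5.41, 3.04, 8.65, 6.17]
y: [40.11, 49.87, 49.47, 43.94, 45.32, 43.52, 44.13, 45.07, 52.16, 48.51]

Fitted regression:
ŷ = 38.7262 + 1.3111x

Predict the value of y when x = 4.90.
ŷ = 45.1506

To predict y for x = 4.90, substitute into the regression equation:

ŷ = 38.7262 + 1.3111 × 4.90
ŷ = 38.7262 + 6.4244
ŷ = 45.1506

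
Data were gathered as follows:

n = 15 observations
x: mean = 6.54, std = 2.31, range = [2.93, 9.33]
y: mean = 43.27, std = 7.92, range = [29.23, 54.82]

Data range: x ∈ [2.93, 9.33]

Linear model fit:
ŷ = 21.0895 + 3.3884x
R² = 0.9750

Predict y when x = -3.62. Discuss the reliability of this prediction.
ŷ = 8.8235 (extrapolation — x = -3.62 lies outside [2.93, 9.33], so reliability is low).

Prediction calculation:
ŷ = 21.0895 + 3.3884 × (-3.62)
ŷ = 8.8235

Reliability:
- Data range: x ∈ [2.93, 9.33]
- Prediction point: x = -3.62 is 6.55 units below the observed range → this is EXTRAPOLATION, not interpolation

Why that matters here:
- R² describes fit only over the sampled x values; it says nothing about behaviour beyond them
- Real relationships often flatten, saturate, or turn nonlinear at extremes
- The linear relationship may not hold outside the observed range

Report the number if required, but flag clearly that it is an extrapolation.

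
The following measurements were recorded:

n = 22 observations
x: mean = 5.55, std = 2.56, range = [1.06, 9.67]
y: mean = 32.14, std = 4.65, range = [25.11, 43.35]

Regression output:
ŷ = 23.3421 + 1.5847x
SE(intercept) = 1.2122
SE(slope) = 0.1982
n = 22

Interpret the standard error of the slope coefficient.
SE(β̂₁) = 0.1982 is the estimated standard deviation of the slope estimate across repeated samples; relative to β̂₁ = 1.5847 that is 12.5%, a precise estimate.

SE(β̂₁) = 0.1982 says: if we drew many samples of n = 22 from the same population and refit each time, the fitted slopes would scatter with a standard deviation of roughly 0.1982 around the true β₁.

Relative precision:
- SE / |β̂₁| = 0.1982 / 1.5847 = 12.5%
- Rule of thumb (under 20%: precise; 20% to under 50%: moderately precise; 50% or more: imprecise) → precise

Rough 95% range (±2 SE): 1.5847 ± 0.3964 → (1.1883, 1.9811).

What drives SE(β̂₁): wider spread of x values → smaller SE; more residual scatter → larger SE; larger n (here n = 22) → smaller SE.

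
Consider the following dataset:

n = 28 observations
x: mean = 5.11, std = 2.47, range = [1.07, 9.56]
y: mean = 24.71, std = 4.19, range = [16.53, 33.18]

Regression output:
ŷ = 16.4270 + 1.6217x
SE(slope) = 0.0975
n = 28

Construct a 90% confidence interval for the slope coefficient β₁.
The 90% CI for β₁ is (1.4554, 1.7880)

Confidence interval for the slope:

The 90% CI for β₁ is: β̂₁ ± t*(α/2, n-2) × SE(β̂₁)

Step 1: Find critical t-value
- Confidence level = 0.9
- Degrees of freedom = n - 2 = 28 - 2 = 26
- t*(α/2, 26) = 1.7056

Step 2: Calculate margin of error
Margin = 1.7056 × 0.0975 = 0.1663

Step 3: Construct interval
CI = 1.6217 ± 0.1663
CI = (1.4554, 1.7880)

Interpretation: each one-unit increase in x is associated with a change in mean y of between 1.4554 and 1.7880, with 90% confidence.
Since 0 is outside the interval, a two-sided test at α = 0.10 would reject H₀: β₁ = 0.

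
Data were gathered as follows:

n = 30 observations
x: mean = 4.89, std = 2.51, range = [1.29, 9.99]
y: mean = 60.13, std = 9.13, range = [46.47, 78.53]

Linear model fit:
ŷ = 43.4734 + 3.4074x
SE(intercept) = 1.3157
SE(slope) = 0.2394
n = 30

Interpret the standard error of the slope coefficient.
SE(slope) = 0.2394 measures the uncertainty in the estimated slope. The coefficient is estimated precisely (SE/|β̂₁| = 7.0%).

What SE measures:
- The standard error quantifies the sampling variability of the coefficient estimate
- It is the estimated standard deviation of β̂₁ across hypothetical repeated samples of the same size
- Smaller SE → more precise estimate

Relative precision:
- SE / |β̂₁| = 0.2394 / 3.4074 = 7.0%
- Rule of thumb (under 20%: precise; 20% to under 50%: moderately precise; 50% or more: imprecise) → precise

Link to the t-test: t = β̂₁ / SE(β̂₁) = 3.4074 / 0.2394 = 14.2331, the statistic for H₀: β₁ = 0.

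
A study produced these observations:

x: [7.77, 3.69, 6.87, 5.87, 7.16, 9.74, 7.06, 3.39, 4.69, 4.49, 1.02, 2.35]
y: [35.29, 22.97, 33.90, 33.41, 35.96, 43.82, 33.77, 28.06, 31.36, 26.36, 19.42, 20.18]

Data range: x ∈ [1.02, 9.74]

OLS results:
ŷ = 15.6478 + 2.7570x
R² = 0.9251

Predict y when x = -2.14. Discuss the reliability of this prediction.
ŷ = 9.7478, but this is extrapolation (below the data range [1.02, 9.74]) and may be unreliable.

Prediction calculation:
ŷ = 15.6478 + 2.7570 × (-2.14)
ŷ = 9.7478

Reliability:
- Data range: x ∈ [1.02, 9.74]
- Prediction point: x = -2.14 is 3.16 units below the observed range → this is EXTRAPOLATION, not interpolation

Why that matters here:
- The linear relationship may not hold outside the observed range
- Real relationships often flatten, saturate, or turn nonlinear at extremes

A defensible statement: 'if the linear trend continued to x = -2.14, y would be about 9.7478' — the premise is untested.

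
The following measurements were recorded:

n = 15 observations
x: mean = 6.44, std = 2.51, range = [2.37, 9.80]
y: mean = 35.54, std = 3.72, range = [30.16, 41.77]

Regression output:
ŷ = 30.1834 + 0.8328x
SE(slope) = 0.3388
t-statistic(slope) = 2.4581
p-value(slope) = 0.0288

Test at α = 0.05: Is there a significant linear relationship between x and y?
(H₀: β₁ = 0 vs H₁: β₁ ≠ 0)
Reject H₀: p-value = 0.0288 < α = 0.05. The linear relationship is significant at the 5% level.

Hypothesis test for the slope coefficient:

H₀: β₁ = 0 (no linear relationship)
H₁: β₁ ≠ 0 (linear relationship exists)

Test statistic: t = β̂₁ / SE(β̂₁) = 0.8328 / 0.3388 = 2.4581

p = 0.0288: how often a slope estimate this far from 0 (in SE units) would arise by chance if β₁ were truly 0.

Decision rule: reject H₀ if p-value < α.
p-value = 0.0288 < α = 0.05 → reject H₀.

At α = 0.05 the data do provide convincing evidence of a nonzero slope.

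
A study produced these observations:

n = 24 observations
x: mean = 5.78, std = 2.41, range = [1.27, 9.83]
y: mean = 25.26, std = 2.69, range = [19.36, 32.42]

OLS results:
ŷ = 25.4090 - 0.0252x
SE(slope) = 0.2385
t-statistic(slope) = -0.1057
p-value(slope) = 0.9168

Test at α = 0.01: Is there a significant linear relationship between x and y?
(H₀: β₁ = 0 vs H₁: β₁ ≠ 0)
p-value = 0.9168 ≥ α = 0.01, so we fail to reject H₀. The relationship is not significant.

Hypothesis test for the slope coefficient:

H₀: β₁ = 0 (no linear relationship)
H₁: β₁ ≠ 0 (linear relationship exists)

Test statistic: t = β̂₁ / SE(β̂₁) = -0.0252 / 0.2385 = -0.1057

The p-value (0.9168) is the probability, under H₀, of a t-statistic at least as extreme as |t| = 0.1057 (two-sided, df = n − 2 = 22).

Decision rule: reject H₀ if p-value < α.
p-value = 0.9168 ≥ α = 0.01 → fail to reject H₀.

At α = 0.01 the data do not provide convincing evidence of a nonzero slope.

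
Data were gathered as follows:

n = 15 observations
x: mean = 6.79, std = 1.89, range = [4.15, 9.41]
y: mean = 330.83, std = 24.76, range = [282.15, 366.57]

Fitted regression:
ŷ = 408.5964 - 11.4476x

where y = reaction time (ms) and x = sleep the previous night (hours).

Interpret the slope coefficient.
On average, reaction time is about 11.4476 ms lower for every extra hour of sleep.

The slope β₁ = -11.4476 gives the rate at which the fitted reaction time changes with sleep.

Interpretation:
- Sleep up by 1 hour → predicted reaction time decreases by 11.4476 ms
- This is a linear approximation: the same per-unit change is assumed across the whole observed x range

The intercept β₀ = 408.5964 is the predicted reaction time when sleep = 0; since the smallest observed x is 4.15, this is an extrapolation and mainly anchors the line.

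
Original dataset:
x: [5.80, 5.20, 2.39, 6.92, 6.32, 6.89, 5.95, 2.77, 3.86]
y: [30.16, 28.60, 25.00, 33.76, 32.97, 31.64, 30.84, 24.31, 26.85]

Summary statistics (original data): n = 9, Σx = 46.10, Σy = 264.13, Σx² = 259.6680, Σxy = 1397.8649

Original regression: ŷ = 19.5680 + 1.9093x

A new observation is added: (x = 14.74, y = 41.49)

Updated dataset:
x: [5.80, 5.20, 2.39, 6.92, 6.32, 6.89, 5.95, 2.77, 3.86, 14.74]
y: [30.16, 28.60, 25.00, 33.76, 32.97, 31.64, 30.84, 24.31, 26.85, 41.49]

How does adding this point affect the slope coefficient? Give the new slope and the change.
Adding the point moves β₁ from 1.9093 to 1.4050, i.e. it decreases by 0.5043 (-26.4%).

x = 14.74 lies well outside the original x-range [2.39, 6.92] (x̄ ≈ 5.12), so this observation has high leverage and can move the slope substantially.

Step 1: Update the sums with the new point (n goes from 9 to 10)
Σx  = 46.10 + 14.74 = 60.84
Σy  = 264.13 + 41.49 = 305.62
Σx² = 259.6680 + 14.74² = 259.6680 + 217.2676 = 476.9356
Σxy = 1397.8649 + 14.74×41.49 = 1397.8649 + 611.5626 = 2009.4275

Step 2: Recompute the slope with b₁ = (nΣxy − ΣxΣy) / (nΣx² − (Σx)²)
Numerator   = 10×2009.4275 − 60.84×305.62 = 20094.2750 − 18593.9208 = 1500.3542
Denominator = 10×476.9356 − 60.84² = 4769.3560 − 3701.5056 = 1067.8504
b₁(new) = 1500.3542 / 1067.8504 = 1.4050

(Same formula on the original sums: (9×1397.8649 − 46.10×264.13) / (9×259.6680 − 46.10²) = 404.3911 / 211.8020 = 1.9093, matching the given fit.)

Step 3: Change in slope
Δβ₁ = 1.4050 − 1.9093 = -0.5043
Relative change = -0.5043 / 1.9093 × 100% = -26.4%
→ the slope decreases when the point is added.

Because the point sits below the extension of the original line at a high-leverage x, it tilts the fit down.
In practice: examine leverage (hᵢ) and Cook's distance rather than deleting it automatically.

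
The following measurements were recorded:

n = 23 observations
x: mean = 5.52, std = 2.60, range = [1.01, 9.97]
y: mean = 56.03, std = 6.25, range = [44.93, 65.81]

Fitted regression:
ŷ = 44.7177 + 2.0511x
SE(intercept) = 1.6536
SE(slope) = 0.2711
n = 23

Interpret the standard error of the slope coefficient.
SE(slope) = 0.2711 measures the uncertainty in the estimated slope. The coefficient is estimated precisely (SE/|β̂₁| = 13.2%).

SE(β̂₁) = s / √Sxx, where s is the residual standard deviation and Sxx = Σ(x − x̄)². It is the yardstick for how far β̂₁ = 2.0511 could plausibly be from the true slope.

Relative precision:
- SE / |β̂₁| = 0.2711 / 2.0511 = 13.2%
- Rule of thumb (under 20%: precise; 20% to under 50%: moderately precise; 50% or more: imprecise) → precise

Link to interval estimation: a confidence interval for β₁ is β̂₁ ± t* × 0.2711, so SE sets the half-width per unit of t*.

What drives SE(β̂₁): more residual scatter → larger SE; larger n (here n = 23) → smaller SE; wider spread of x values → smaller SE.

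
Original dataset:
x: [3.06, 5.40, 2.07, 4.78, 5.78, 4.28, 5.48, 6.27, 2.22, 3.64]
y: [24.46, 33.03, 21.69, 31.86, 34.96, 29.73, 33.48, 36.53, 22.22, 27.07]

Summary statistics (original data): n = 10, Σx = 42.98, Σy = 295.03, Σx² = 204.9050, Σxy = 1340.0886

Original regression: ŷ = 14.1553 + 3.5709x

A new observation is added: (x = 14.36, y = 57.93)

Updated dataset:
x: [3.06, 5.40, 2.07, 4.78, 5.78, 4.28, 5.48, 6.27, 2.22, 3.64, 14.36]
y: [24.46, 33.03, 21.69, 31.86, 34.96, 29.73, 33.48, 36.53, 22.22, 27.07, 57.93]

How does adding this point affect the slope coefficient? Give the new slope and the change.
The slope changes from 3.5709 to 2.9593 (change of -0.6116, or -17.1%).

x = 14.36 lies well outside the original x-range [2.07, 6.27] (x̄ ≈ 4.30), so this observation has high leverage and can move the slope substantially.

Step 1: Update the sums with the new point (n goes from 10 to 11)
Σx  = 42.98 + 14.36 = 57.34
Σy  = 295.03 + 57.93 = 352.96
Σx² = 204.9050 + 14.36² = 204.9050 + 206.2096 = 411.1146
Σxy = 1340.0886 + 14.36×57.93 = 1340.0886 + 831.8748 = 2171.9634

Step 2: Recompute the slope with b₁ = (nΣxy − ΣxΣy) / (nΣx² − (Σx)²)
Numerator   = 11×2171.9634 − 57.34×352.96 = 23891.5974 − 20238.7264 = 3652.8710
Denominator = 11×411.1146 − 57.34² = 4522.2606 − 3287.8756 = 1234.3850
b₁(new) = 3652.8710 / 1234.3850 = 2.9593

(Same formula on the original sums: (10×1340.0886 − 42.98×295.03) / (10×204.9050 − 42.98²) = 720.4966 / 201.7696 = 3.5709, matching the given fit.)

Step 3: Change in slope
Δβ₁ = 2.9593 − 3.5709 = -0.6116
Relative change = -0.6116 / 3.5709 × 100% = -17.1%
→ the slope decreases when the point is added.

Because the point sits below the extension of the original line at a high-leverage x, it tilts the fit down.
In practice: examine leverage (hᵢ) and Cook's distance rather than deleting it automatically.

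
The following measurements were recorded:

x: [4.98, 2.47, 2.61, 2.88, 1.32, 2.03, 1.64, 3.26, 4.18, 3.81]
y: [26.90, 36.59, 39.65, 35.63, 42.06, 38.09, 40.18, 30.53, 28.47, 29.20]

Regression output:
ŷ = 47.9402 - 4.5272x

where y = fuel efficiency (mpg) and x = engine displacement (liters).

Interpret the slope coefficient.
On average, fuel efficiency is about 4.5272 mpg lower for every extra liter of engine displacement.

The slope β₁ = -4.5272 gives the rate at which the fitted fuel efficiency changes with engine displacement.

Interpretation:
- Engine displacement up by 1 liter → predicted fuel efficiency decreases by 4.5272 mpg
- The effect is assumed constant over the observed range of x (linearity)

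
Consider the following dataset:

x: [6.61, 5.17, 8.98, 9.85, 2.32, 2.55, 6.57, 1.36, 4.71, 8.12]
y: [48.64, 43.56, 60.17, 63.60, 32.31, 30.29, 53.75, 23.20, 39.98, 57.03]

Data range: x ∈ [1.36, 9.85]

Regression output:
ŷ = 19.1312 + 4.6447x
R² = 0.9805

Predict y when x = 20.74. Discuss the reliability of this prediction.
ŷ = 115.4623 (extrapolation — x = 20.74 lies outside [1.36, 9.85], so reliability is low).

Prediction calculation:
ŷ = 19.1312 + 4.6447 × 20.74
ŷ = 115.4623

Reliability:
- Data range: x ∈ [1.36, 9.85]
- Prediction point: x = 20.74 is 10.89 units above the observed range → this is EXTRAPOLATION, not interpolation

Why that matters here:
- There are no observations near this x to validate the fitted line there
- Real relationships often flatten, saturate, or turn nonlinear at extremes
- R² describes fit only over the sampled x values; it says nothing about behaviour beyond them

Report the number if required, but flag clearly that it is an extrapolation.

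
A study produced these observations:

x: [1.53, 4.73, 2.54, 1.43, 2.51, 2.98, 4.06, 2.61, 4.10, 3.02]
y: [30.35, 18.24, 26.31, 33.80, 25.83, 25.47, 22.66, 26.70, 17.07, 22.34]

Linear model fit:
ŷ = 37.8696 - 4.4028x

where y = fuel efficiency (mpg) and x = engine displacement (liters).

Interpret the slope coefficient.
On average, fuel efficiency is about 4.4028 mpg lower for every extra liter of engine displacement.

β₁ = -4.4028 is the change in predicted fuel efficiency (mpg) per additional liter of engine displacement.

Interpretation:
- Engine displacement up by 1 liter → predicted fuel efficiency decreases by 4.4028 mpg
- This is a linear approximation: the same per-unit change is assumed across the whole observed x range
- The slope describes association in these data, not necessarily a causal effect

(β₀ = 37.8696 is the fitted value at x = 0 and is not part of the slope interpretation.)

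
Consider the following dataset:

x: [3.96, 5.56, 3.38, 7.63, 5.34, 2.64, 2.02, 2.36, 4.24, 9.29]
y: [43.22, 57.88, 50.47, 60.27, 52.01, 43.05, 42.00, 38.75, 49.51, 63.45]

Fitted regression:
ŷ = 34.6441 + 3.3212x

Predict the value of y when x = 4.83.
ŷ = 50.6855

x = 4.83 lies inside the observed range [2.02, 9.29], so the fitted equation applies directly:

ŷ = 34.6441 + 3.3212 × 4.83
ŷ = 34.6441 + 16.0414
ŷ = 50.6855

This is the fitted mean response at that x — an individual observation would come with a wider prediction interval.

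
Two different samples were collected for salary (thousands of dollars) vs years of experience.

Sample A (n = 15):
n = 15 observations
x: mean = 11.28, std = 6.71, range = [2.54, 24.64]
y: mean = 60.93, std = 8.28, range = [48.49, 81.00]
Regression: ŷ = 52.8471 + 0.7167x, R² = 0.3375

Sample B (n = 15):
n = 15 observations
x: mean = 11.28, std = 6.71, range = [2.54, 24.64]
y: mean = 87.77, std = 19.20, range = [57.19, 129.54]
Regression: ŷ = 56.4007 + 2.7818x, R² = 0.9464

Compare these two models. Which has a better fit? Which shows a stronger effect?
Model B has the better fit (R² = 0.9464 vs 0.3375). Model B shows the stronger effect (|β₁| = 2.7818 vs 0.7167).

Model Comparison:

Goodness of fit (R²):
- Model A: R² = 0.3375 → 33.75% of variance in salary explained
- Model B: R² = 0.9464 → 94.64% of variance in salary explained
- 0.9464 > 0.3375 → Model B has the better fit

Strength of effect — compare |β₁|:
- Model A: β₁ = 0.7167 → predicted salary rises 0.7167 thousand dollars per additional year of experience
- Model B: β₁ = 2.7818 → predicted salary rises 2.7818 thousand dollars per additional year of experience
- |0.7167| < |2.7818| → Model B shows the stronger marginal effect

Note: A steeper slope doesn't make a better model if the scatter around the line is large.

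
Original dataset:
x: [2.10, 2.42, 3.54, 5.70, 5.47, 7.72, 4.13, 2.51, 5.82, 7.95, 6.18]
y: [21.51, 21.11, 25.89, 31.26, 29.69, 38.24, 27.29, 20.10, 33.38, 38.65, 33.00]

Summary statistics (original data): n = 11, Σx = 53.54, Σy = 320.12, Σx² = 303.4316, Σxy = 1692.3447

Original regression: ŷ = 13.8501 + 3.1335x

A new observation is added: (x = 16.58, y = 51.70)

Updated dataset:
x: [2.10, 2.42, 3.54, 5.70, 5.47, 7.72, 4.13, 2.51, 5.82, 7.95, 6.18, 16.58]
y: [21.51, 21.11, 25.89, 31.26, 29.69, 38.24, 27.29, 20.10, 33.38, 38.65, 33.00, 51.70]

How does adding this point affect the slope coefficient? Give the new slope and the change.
New slope β₁ = 2.2353 versus 3.1335 before: a change of -0.8982 (-28.7%).

x = 16.58 lies well outside the original x-range [2.10, 7.95] (x̄ ≈ 4.87), so this observation has high leverage and can move the slope substantially.

Step 1: Update the sums with the new point (n goes from 11 to 12)
Σx  = 53.54 + 16.58 = 70.12
Σy  = 320.12 + 51.70 = 371.82
Σx² = 303.4316 + 16.58² = 303.4316 + 274.8964 = 578.3280
Σxy = 1692.3447 + 16.58×51.70 = 1692.3447 + 857.1860 = 2549.5307

Step 2: Recompute the slope with b₁ = (nΣxy − ΣxΣy) / (nΣx² − (Σx)²)
Numerator   = 12×2549.5307 − 70.12×371.82 = 30594.3684 − 26072.0184 = 4522.3500
Denominator = 12×578.3280 − 70.12² = 6939.9360 − 4916.8144 = 2023.1216
b₁(new) = 4522.3500 / 2023.1216 = 2.2353

(Same formula on the original sums: (11×1692.3447 − 53.54×320.12) / (11×303.4316 − 53.54²) = 1476.5669 / 471.2160 = 3.1335, matching the given fit.)

Step 3: Change in slope
Δβ₁ = 2.2353 − 3.1335 = -0.8982
Relative change = -0.8982 / 3.1335 × 100% = -28.7%
→ the slope decreases when the point is added.

A high-leverage point only changes the slope if it is off the original line; here y = 51.70 is below the original trend, so the slope decreases.
In practice: check such a point for data-entry or measurement error; examine leverage (hᵢ) and Cook's distance rather than deleting it automatically.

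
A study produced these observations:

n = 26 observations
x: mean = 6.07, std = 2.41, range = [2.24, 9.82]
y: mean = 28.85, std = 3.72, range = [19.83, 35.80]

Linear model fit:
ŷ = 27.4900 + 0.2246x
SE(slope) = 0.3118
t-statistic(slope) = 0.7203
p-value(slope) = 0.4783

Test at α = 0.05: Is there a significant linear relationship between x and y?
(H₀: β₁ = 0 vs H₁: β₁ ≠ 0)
Fail to reject H₀: p-value = 0.4783 ≥ α = 0.05. The linear relationship is not significant at the 5% level.

Hypothesis test for the slope coefficient:

H₀: β₁ = 0 (no linear relationship)
H₁: β₁ ≠ 0 (linear relationship exists)

Test statistic: t = β̂₁ / SE(β̂₁) = 0.2246 / 0.3118 = 0.7203

p = 0.4783: how often a slope estimate this far from 0 (in SE units) would arise by chance if β₁ were truly 0.

Decision rule: reject H₀ if p-value < α.
p-value = 0.4783 ≥ α = 0.05 → fail to reject H₀.

At α = 0.05 the data do not provide convincing evidence of a nonzero slope.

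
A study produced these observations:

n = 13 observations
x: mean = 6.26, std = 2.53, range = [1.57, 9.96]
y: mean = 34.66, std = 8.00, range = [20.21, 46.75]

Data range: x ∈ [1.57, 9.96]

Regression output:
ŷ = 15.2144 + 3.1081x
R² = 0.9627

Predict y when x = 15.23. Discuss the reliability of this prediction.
ŷ = 62.5508 (extrapolation — x = 15.23 lies outside [1.57, 9.96], so reliability is low).

Prediction calculation:
ŷ = 15.2144 + 3.1081 × 15.23
ŷ = 62.5508

Reliability:
- Data range: x ∈ [1.57, 9.96]
- Prediction point: x = 15.23 is 5.27 units above the observed range → this is EXTRAPOLATION, not interpolation

Why that matters here:
- The standard error of prediction grows with (x − x̄)², and x = 15.23 is far from x̄ = 6.26
- There are no observations near this x to validate the fitted line there
- The linear relationship may not hold outside the observed range

Report the number if required, but flag clearly that it is an extrapolation.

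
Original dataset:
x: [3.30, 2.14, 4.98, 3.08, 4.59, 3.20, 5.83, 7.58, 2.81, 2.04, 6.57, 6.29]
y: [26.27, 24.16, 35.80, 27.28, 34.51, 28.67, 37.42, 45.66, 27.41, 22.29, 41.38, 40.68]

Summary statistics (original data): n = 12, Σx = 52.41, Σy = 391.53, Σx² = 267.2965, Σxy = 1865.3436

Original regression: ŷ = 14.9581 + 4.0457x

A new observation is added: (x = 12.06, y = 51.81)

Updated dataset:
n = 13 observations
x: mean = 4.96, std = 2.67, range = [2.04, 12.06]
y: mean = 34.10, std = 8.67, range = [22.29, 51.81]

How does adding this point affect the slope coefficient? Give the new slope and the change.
Adding the point moves β₁ from 4.0457 to 3.1343, i.e. it decreases by 0.9114 (-22.5%).

x = 12.06 lies well outside the original x-range [2.04, 7.58] (x̄ ≈ 4.37), so this observation has high leverage and can move the slope substantially.

Step 1: Update the sums with the new point (n goes from 12 to 13)
Σx  = 52.41 + 12.06 = 64.47
Σy  = 391.53 + 51.81 = 443.34
Σx² = 267.2965 + 12.06² = 267.2965 + 145.4436 = 412.7401
Σxy = 1865.3436 + 12.06×51.81 = 1865.3436 + 624.8286 = 2490.1722

Step 2: Recompute the slope with b₁ = (nΣxy − ΣxΣy) / (nΣx² − (Σx)²)
Numerator   = 13×2490.1722 − 64.47×443.34 = 32372.2386 − 28582.1298 = 3790.1088
Denominator = 13×412.7401 − 64.47² = 5365.6213 − 4156.3809 = 1209.2404
b₁(new) = 3790.1088 / 1209.2404 = 3.1343

(Same formula on the original sums: (12×1865.3436 − 52.41×391.53) / (12×267.2965 − 52.41²) = 1864.0359 / 460.7499 = 4.0457, matching the given fit.)

Step 3: Change in slope
Δβ₁ = 3.1343 − 4.0457 = -0.9114
Relative change = -0.9114 / 4.0457 × 100% = -22.5%
→ the slope decreases when the point is added.

A high-leverage point only changes the slope if it is off the original line; here y = 51.81 is below the original trend, so the slope decreases.
In practice: check such a point for data-entry or measurement error; investigate whether it comes from the same population as the rest of the sample.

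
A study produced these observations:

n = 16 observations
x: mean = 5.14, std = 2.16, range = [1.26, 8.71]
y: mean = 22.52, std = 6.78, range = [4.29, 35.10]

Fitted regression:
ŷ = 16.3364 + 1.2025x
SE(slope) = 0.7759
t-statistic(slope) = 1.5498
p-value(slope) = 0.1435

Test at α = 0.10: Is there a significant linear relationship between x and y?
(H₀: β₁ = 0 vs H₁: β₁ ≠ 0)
Fail to reject H₀: p-value = 0.1435 ≥ α = 0.10. The linear relationship is not significant at the 10% level.

Hypothesis test for the slope coefficient:

H₀: β₁ = 0 (no linear relationship)
H₁: β₁ ≠ 0 (linear relationship exists)

Test statistic: t = β̂₁ / SE(β̂₁) = 1.2025 / 0.7759 = 1.5498

p = 0.1435: how often a slope estimate this far from 0 (in SE units) would arise by chance if β₁ were truly 0.

Decision rule: reject H₀ if p-value < α.
p-value = 0.1435 ≥ α = 0.10 → fail to reject H₀.

There is not sufficient evidence at the 10% significance level to conclude that a linear relationship exists between x and y.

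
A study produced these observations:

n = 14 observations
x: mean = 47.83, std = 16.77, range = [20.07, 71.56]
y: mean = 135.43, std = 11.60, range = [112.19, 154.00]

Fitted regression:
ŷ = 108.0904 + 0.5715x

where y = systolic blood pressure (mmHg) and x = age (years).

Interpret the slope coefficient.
For each additional year of age, predicted blood pressure increases by approximately 0.5715 mmHg.

The slope β₁ = 0.5715 gives the rate at which the fitted blood pressure changes with age.

Interpretation:
- Age up by 1 year → predicted blood pressure increases by 0.5715 mmHg
- The effect is assumed constant over the observed range of x (linearity)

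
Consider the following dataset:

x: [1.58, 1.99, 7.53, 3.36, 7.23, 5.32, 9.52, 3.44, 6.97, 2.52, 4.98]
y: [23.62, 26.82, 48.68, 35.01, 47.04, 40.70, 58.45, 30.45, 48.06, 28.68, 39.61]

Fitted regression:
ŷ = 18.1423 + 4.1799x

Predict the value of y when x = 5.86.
ŷ = 42.6365

x = 5.86 lies inside the observed range [1.58, 9.52], so the fitted equation applies directly:

ŷ = 18.1423 + 4.1799 × 5.86
ŷ = 18.1423 + 24.4942
ŷ = 42.6365

This is the fitted mean response at that x — an individual observation would come with a wider prediction interval.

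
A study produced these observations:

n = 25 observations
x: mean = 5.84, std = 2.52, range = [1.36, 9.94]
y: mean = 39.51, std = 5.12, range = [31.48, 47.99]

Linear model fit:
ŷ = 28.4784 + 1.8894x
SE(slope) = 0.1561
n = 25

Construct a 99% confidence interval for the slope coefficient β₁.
The 99% CI for β₁ is (1.4512, 2.3276)

Confidence interval for the slope:

The 99% CI for β₁ is: β̂₁ ± t*(α/2, n-2) × SE(β̂₁)

Step 1: Find critical t-value
- Confidence level = 0.99
- Degrees of freedom = n - 2 = 25 - 2 = 23
- t*(α/2, 23) = 2.8073

Step 2: Calculate margin of error
Margin = 2.8073 × 0.1561 = 0.4382

Step 3: Construct interval
CI = 1.8894 ± 0.4382
CI = (1.4512, 2.3276)

Interpretation: We are 99% confident that the true slope β₁ lies between 1.4512 and 2.3276.
The interval does not include 0, suggesting a significant linear relationship.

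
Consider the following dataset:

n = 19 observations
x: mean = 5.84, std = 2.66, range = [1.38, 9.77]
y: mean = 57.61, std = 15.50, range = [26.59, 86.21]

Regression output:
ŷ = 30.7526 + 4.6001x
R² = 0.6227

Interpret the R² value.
The model explains 62.27% of the variance in y (R² = 0.6227), leaving 37.73% unexplained; the fit is moderate.

The coefficient of determination R² is the fraction of the total variation in y that the fitted line accounts for.

Here R² = 0.6227:
- Explained: 62.27% of the variation in y
- Unexplained (residual): 100% − 62.27% = 37.73%
- Rule of thumb (below 0.3 weak; 0.3 to below 0.7 moderate; 0.7 and above strong) → moderate

Calculation: R² = 1 − (SS_res / SS_tot), where SS_res is the sum of squared residuals and SS_tot the total sum of squares.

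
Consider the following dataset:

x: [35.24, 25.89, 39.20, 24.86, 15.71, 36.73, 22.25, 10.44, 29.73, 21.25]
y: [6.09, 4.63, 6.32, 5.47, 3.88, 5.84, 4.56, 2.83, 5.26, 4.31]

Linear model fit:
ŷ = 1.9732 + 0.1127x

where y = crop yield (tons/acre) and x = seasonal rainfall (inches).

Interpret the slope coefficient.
On average, crop yield is about 0.1127 tons/acre higher for every extra inch of rainfall.

The slope β₁ = 0.1127 gives the rate at which the fitted crop yield changes with rainfall.

Interpretation:
- Rainfall up by 1 inch → predicted crop yield increases by 0.1127 tons/acre
- The effect is assumed constant over the observed range of x (linearity)

(β₀ = 1.9732 is the fitted value at x = 0 and is not part of the slope interpretation.)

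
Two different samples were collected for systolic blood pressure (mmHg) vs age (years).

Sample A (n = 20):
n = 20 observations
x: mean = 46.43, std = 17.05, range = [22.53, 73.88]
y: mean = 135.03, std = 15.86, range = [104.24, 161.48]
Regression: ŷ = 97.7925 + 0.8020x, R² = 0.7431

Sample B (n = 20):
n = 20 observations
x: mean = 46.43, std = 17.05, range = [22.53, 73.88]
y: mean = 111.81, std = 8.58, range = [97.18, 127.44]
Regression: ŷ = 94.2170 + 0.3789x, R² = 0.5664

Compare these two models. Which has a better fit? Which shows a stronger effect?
Model A has the better fit (R² = 0.7431 vs 0.5664). Model A shows the stronger effect (|β₁| = 0.8020 vs 0.3789).

Model Comparison:

Which explains more variance? (R²)
- Model A: R² = 0.7431 → 74.31% of variance in blood pressure explained
- Model B: R² = 0.5664 → 56.64% of variance in blood pressure explained
- 0.7431 > 0.5664 → Model A has the better fit

Effect size (slope magnitude):
- Model A: β₁ = 0.8020 → predicted blood pressure rises 0.8020 mmHg per additional year of age
- Model B: β₁ = 0.3789 → predicted blood pressure rises 0.3789 mmHg per additional year of age
- |0.8020| > |0.3789| → Model A shows the stronger marginal effect

Note: R² measures how tightly points cluster around the line; β₁ measures how steep the line is — they answer different questions.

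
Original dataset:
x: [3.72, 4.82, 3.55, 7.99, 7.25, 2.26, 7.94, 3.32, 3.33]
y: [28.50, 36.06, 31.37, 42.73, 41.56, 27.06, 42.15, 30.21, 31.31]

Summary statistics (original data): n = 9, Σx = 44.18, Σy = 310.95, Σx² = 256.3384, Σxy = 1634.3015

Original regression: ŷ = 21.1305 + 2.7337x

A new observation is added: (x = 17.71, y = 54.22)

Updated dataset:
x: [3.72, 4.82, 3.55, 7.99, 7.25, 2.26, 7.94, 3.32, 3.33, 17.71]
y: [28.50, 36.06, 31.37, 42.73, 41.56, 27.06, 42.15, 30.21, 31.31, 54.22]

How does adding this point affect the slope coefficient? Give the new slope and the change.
The slope changes from 2.7337 to 1.7893 (change of -0.9444, or -34.5%).

The new point has HIGH LEVERAGE: x = 17.71 is far from the original mean x̄ = 44.18/9 ≈ 4.91 (original range [2.26, 7.99]).

Step 1: Update the sums with the new point (n goes from 9 to 10)
Σx  = 44.18 + 17.71 = 61.89
Σy  = 310.95 + 54.22 = 365.17
Σx² = 256.3384 + 17.71² = 256.3384 + 313.6441 = 569.9825
Σxy = 1634.3015 + 17.71×54.22 = 1634.3015 + 960.2362 = 2594.5377

Step 2: Recompute the slope with b₁ = (nΣxy − ΣxΣy) / (nΣx² − (Σx)²)
Numerator   = 10×2594.5377 − 61.89×365.17 = 25945.3770 − 22600.3713 = 3345.0057
Denominator = 10×569.9825 − 61.89² = 5699.8250 − 3830.3721 = 1869.4529
b₁(new) = 3345.0057 / 1869.4529 = 1.7893

(Same formula on the original sums: (9×1634.3015 − 44.18×310.95) / (9×256.3384 − 44.18²) = 970.9425 / 355.1732 = 2.7337, matching the given fit.)

Step 3: Change in slope
Δβ₁ = 1.7893 − 2.7337 = -0.9444
Relative change = -0.9444 / 2.7337 × 100% = -34.5%
→ the slope decreases when the point is added.

Because the point sits below the extension of the original line at a high-leverage x, it tilts the fit down.
In practice: refit with and without it and report both if conclusions differ.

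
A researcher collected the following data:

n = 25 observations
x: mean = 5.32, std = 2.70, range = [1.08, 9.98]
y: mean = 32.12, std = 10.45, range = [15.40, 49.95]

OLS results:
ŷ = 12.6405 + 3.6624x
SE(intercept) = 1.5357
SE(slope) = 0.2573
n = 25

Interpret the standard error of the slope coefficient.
SE(β̂₁) = 0.2573 is the estimated standard deviation of the slope estimate across repeated samples; relative to β̂₁ = 3.6624 that is 7.0%, a precise estimate.

SE(β̂₁) = 0.2573 says: if we drew many samples of n = 25 from the same population and refit each time, the fitted slopes would scatter with a standard deviation of roughly 0.2573 around the true β₁.

Relative precision:
- SE / |β̂₁| = 0.2573 / 3.6624 = 7.0%
- Rule of thumb (under 20%: precise; 20% to under 50%: moderately precise; 50% or more: imprecise) → precise

Link to the t-test: t = β̂₁ / SE(β̂₁) = 3.6624 / 0.2573 = 14.2340, the statistic for H₀: β₁ = 0.

What drives SE(β̂₁): wider spread of x values → smaller SE; larger n (here n = 25) → smaller SE.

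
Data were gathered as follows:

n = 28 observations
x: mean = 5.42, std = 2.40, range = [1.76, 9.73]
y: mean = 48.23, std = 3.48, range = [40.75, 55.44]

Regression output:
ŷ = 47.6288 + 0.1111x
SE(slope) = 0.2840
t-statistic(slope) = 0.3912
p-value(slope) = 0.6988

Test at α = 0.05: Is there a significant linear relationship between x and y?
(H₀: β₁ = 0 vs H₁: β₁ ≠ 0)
p-value = 0.6988 ≥ α = 0.05, so we fail to reject H₀. The relationship is not significant.

Hypothesis test for the slope coefficient:

H₀: β₁ = 0 (no linear relationship)
H₁: β₁ ≠ 0 (linear relationship exists)

Test statistic: t = β̂₁ / SE(β̂₁) = 0.1111 / 0.2840 = 0.3912

p = 0.6988: how often a slope estimate this far from 0 (in SE units) would arise by chance if β₁ were truly 0.

Decision rule: reject H₀ if p-value < α.
p-value = 0.6988 ≥ α = 0.05 → fail to reject H₀.

At α = 0.05 the data do not provide convincing evidence of a nonzero slope.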